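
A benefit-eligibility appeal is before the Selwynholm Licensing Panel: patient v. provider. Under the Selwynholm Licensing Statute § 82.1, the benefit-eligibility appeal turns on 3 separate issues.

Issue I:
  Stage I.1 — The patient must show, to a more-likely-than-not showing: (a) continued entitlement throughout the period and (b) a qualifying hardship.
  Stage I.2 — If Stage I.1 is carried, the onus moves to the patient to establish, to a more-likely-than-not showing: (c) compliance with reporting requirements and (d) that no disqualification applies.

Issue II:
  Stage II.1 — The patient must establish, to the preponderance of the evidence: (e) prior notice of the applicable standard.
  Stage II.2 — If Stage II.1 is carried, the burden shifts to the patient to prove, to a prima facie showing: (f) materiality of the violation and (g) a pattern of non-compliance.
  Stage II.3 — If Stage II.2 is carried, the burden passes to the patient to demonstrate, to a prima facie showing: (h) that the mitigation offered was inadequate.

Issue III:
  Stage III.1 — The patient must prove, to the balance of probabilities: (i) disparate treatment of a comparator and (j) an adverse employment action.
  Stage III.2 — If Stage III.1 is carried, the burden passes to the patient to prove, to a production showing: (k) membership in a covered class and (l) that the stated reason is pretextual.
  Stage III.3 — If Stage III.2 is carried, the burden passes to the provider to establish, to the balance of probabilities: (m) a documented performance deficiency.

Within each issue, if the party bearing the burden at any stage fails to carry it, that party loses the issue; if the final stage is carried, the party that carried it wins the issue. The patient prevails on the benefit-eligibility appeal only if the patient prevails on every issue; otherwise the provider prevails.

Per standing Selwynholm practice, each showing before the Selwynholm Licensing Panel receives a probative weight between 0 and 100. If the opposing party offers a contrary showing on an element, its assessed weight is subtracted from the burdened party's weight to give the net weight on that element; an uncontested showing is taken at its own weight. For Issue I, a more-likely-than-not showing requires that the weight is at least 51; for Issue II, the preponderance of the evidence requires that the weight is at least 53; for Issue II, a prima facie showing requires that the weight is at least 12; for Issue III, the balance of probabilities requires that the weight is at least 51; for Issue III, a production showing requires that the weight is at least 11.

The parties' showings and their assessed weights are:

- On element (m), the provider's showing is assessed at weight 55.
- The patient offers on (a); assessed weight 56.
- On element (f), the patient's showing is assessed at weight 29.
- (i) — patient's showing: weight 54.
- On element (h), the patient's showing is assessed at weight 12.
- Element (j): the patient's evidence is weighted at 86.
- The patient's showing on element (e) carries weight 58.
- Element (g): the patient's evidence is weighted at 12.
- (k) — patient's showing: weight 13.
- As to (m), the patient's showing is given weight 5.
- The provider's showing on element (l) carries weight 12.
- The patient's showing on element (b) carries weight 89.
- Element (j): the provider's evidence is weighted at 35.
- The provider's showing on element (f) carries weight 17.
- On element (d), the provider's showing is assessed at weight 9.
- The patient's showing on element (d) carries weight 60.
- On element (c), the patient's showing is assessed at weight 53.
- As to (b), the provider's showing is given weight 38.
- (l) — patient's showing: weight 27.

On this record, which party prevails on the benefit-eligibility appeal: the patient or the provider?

patient

— Issue I —
Stage I.1 (patient, a more-likely-than-not showing, weight is at least 51): (a) 56 ≥ 51 — meets; (b) net 89−38=51 ≥ 51 — meets.
  All elements met. The patient retains the burden for Stage I.2.
Stage I.2 (patient, a more-likely-than-not showing, weight is at least 51): (c) 53 ≥ 51 — meets; (d) net 60−9=51 ≥ 51 — meets.
  The patient carries the last stage.
With every stage satisfied, the patient prevails on this issue.
— Issue II —
Stage II.1 (patient, the preponderance of the evidence, weight is at least 53): (e) 58 ≥ 53 — meets.
  Stage II.1 carried; the burden remains with the patient.
Stage II.2 (patient, a prima facie showing, weight is at least 12): (f) net 29−17=12 ≥ 12 — meets; (g) 12 ≥ 12 — meets.
  Stage II.2 carried; the burden remains with the patient.
Stage II.3 (patient, a prima facie showing, weight is at least 12): (h) 12 ≥ 12 — meets.
  The patient carries the last stage.
With every stage satisfied, the patient prevails on this issue.
— Issue III —
Stage III.1 (patient, the balance of probabilities, weight is at least 51): (i) 54 ≥ 51 — meets; (j) net 86−35=51 ≥ 51 — meets.
  Stage III.1 carried; the burden remains with the patient.
Stage III.2 (patient, a production showing, weight is at least 11): (k) 13 ≥ 11 — meets; (l) net 27−12=15 ≥ 11 — meets.
  Stage III.2 is satisfied; the onus moves to the provider.
Stage III.3 (provider, the balance of probabilities, weight is at least 51): (m) net 55−5=50 < 51 — fails.
  The provider does not carry Stage III.3.
The analysis ends at Stage III.3; the patient prevails on this issue.
Per-issue: Issue I → patient; Issue II → patient; Issue III → patient. The patient must prevail on every issue; overall, the patient prevails.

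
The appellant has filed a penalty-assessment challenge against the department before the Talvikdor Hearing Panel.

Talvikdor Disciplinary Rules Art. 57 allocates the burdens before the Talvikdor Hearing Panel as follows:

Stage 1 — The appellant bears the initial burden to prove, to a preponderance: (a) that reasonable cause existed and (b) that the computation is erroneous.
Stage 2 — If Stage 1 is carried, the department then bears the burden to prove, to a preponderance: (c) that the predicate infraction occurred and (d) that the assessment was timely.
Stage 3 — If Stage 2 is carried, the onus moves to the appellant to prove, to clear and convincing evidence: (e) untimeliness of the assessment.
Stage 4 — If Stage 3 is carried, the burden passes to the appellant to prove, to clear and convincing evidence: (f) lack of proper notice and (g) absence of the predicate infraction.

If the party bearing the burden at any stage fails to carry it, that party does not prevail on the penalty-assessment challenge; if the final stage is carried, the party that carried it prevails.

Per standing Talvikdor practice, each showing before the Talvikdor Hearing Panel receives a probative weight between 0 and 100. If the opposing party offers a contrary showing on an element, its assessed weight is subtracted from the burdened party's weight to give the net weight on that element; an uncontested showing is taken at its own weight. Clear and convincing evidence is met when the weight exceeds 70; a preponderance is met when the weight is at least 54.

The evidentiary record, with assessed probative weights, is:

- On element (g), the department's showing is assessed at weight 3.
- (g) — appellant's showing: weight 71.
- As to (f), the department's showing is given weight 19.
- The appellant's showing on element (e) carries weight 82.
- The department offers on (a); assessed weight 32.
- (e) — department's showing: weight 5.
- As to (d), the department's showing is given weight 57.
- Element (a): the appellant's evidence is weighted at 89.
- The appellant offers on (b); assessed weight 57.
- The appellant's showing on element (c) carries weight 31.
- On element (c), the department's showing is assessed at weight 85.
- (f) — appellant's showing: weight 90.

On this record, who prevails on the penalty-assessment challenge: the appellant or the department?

department

Stage 1 — burden on appellant; standard: a preponderance (weight is at least 54).
    (a): 89 − 32 = 57 ≥ 54 [met]
    (b): 57 ≥ 54 [met]
  All elements met. The burden passes to the department.
Stage 2 — burden on department; standard: a preponderance (weight is at least 54).
    (c): 85 − 31 = 54 ≥ 54 [met]
    (d): 57 ≥ 54 [met]
  Stage 2 carried; the burden shifts to the appellant.
Stage 3 — burden on appellant; standard: clear and convincing evidence (weight exceeds 70).
    (e): 82 − 5 = 77 > 70 [met]
  Stage 3 carried; the burden remains with the appellant.
Stage 4 — burden on appellant; standard: clear and convincing evidence (weight exceeds 70).
    (f): 90 − 19 = 71 > 70 [met]
    (g): 71 − 3 = 68 ≤ 70 [not met]
  Not every element is met, so the appellant fails to carry Stage 4.
So the department prevails.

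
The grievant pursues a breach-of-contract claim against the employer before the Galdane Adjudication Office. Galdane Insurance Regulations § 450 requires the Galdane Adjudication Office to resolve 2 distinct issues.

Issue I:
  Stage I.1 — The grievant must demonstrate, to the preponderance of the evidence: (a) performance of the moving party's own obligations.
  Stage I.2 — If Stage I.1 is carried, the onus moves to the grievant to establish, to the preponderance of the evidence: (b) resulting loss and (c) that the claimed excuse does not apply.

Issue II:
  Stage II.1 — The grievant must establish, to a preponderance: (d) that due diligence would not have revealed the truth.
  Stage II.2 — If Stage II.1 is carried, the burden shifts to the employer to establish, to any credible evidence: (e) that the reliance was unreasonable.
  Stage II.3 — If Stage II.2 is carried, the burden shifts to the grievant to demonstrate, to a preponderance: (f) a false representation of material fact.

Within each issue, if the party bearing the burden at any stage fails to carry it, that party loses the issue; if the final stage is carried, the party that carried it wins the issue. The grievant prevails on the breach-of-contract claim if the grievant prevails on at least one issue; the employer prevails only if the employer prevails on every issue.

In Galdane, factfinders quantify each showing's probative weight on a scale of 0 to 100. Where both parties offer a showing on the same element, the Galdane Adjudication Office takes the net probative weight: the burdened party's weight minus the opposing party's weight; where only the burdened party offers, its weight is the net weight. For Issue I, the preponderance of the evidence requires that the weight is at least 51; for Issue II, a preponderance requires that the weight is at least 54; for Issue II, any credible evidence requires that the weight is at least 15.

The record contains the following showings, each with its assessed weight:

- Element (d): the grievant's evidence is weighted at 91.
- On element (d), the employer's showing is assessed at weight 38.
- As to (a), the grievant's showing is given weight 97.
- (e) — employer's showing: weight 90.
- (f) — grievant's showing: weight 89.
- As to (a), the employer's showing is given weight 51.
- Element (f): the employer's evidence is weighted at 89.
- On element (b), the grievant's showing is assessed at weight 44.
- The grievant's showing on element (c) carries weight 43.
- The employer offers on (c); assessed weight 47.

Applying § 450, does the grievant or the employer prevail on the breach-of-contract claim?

— Issue I —
Stage I.1 — burden on grievant; standard: the preponderance of the evidence (weight is at least 51).
    (a): 97 − 51 = 46 < 51 [not met]
  Not every element is met, so the grievant fails to carry Stage I.1.
The employer prevails on this issue.
— Issue II —
Stage II.1 — burden on grievant; standard: a preponderance (weight is at least 54).
    (d): 91 − 38 = 53 < 54 [not met]
  Not every element is met, so the grievant fails to carry Stage II.1.
The employer prevails on this issue.
Per-issue: Issue I → employer; Issue II → employer. The grievant must prevail on at least one issue; overall, the employer prevails.

employer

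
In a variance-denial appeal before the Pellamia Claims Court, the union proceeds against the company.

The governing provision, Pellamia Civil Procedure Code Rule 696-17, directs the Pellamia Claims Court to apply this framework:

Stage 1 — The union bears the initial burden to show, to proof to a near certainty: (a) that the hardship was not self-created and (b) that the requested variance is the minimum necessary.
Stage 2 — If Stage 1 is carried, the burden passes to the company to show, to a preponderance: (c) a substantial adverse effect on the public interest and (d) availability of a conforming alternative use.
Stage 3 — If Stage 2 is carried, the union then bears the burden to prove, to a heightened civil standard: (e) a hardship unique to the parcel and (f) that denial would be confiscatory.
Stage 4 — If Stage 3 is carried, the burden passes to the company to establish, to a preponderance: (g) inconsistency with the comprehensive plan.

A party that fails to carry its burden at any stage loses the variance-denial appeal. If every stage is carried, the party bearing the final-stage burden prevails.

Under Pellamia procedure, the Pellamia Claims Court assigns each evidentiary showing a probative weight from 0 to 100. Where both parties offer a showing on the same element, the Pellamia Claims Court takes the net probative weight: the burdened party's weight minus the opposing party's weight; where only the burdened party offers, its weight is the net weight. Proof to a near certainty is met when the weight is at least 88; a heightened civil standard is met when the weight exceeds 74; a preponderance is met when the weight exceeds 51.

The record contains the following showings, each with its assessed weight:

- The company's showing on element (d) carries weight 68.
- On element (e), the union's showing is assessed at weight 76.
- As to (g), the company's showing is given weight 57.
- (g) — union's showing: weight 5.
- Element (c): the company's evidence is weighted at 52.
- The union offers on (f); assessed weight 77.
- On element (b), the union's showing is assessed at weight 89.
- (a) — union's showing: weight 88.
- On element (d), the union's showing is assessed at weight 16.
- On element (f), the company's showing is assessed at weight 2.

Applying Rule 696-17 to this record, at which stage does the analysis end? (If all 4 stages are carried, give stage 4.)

stage 4

At Stage 1 the union must meet proof to a near certainty (weight is at least 88): on (a) the weight is 88, which does reach 88, so (a) meets the standard; on (b) the weight is 89, which does reach 88, so (b) meets the standard.
  Stage 1 is satisfied; the onus moves to the company.
At Stage 2 the company must meet a preponderance (weight exceeds 51): on (c) the weight is 52, > 51, so (c) meets the standard; on (d) the weight is 68 less the opposing 16 gives net 52, > 51, so (d) meets the standard.
  Stage 2 is satisfied; the onus moves to the union.
At Stage 3 the union must meet a heightened civil standard (weight exceeds 74): on (e) the weight is 76, > 74, so (e) meets the standard; on (f) the weight is 77 less the opposing 2 gives net 75, which does exceed 74, so (f) meets the standard.
  Stage 3 carried; the burden shifts to the company.
At Stage 4 the company must meet a preponderance (weight exceeds 51): on (g) the weight is 57 less the opposing 5 gives net 52, > 51, so (g) meets the standard.
  Stage 4 carried; the final stage is satisfied.
All stages carried — the company prevails.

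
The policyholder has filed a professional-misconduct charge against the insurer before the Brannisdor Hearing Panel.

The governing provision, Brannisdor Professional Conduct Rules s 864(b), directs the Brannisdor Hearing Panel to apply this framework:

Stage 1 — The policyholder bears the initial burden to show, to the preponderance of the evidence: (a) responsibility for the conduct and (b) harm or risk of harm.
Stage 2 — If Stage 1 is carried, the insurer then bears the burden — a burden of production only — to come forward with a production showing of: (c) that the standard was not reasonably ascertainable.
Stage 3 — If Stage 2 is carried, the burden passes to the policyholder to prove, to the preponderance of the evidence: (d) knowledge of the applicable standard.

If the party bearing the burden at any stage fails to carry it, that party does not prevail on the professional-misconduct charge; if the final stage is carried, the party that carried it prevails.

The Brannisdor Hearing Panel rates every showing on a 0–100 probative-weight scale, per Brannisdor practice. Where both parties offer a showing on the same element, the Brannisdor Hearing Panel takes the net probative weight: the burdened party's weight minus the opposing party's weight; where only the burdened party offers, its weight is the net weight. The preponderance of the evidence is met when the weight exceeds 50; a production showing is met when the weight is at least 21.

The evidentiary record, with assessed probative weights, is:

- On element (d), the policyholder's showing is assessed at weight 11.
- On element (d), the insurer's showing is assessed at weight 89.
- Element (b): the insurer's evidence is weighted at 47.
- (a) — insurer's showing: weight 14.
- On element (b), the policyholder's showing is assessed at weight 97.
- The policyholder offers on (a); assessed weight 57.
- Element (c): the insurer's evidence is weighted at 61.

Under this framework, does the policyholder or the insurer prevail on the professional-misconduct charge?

insurer

Stage 1 — burden on policyholder; standard: the preponderance of the evidence (weight exceeds 50).
    (a): 57 − 14 = 43 ≤ 50 [not met]
    (b): 97 − 47 = 50 ≤ 50 [not met]
  Not every element is met, so the policyholder fails to carry Stage 1.
The insurer prevails.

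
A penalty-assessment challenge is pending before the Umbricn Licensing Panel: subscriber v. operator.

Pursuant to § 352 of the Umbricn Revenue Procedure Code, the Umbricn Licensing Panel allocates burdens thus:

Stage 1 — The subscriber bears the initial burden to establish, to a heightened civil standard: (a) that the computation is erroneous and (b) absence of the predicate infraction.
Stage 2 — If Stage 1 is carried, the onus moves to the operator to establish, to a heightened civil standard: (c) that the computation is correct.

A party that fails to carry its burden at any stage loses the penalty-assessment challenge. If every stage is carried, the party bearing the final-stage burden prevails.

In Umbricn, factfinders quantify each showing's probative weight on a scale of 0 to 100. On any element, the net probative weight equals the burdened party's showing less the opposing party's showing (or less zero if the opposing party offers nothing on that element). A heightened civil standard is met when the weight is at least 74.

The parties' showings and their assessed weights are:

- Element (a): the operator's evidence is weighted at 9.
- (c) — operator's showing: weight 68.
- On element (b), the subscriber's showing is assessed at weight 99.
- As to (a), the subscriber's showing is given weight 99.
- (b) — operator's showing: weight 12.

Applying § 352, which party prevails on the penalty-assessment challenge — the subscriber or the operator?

At Stage 1 the subscriber must meet a heightened civil standard (weight is at least 74): on (a) the weight is 99 less the opposing 9 gives net 90, ≥ 74, so (a) meets the standard; on (b) the weight is 99 less the opposing 12 gives net 87, ≥ 74, so (b) meets the standard.
  Stage 1 carried; the burden shifts to the operator.
At Stage 2 the operator must meet a heightened civil standard (weight is at least 74): on (c) the weight is 68, < 74, so (c) does not meet the standard.
  Not every element is met, so the operator fails to carry Stage 2.
So the subscriber prevails.

subscriber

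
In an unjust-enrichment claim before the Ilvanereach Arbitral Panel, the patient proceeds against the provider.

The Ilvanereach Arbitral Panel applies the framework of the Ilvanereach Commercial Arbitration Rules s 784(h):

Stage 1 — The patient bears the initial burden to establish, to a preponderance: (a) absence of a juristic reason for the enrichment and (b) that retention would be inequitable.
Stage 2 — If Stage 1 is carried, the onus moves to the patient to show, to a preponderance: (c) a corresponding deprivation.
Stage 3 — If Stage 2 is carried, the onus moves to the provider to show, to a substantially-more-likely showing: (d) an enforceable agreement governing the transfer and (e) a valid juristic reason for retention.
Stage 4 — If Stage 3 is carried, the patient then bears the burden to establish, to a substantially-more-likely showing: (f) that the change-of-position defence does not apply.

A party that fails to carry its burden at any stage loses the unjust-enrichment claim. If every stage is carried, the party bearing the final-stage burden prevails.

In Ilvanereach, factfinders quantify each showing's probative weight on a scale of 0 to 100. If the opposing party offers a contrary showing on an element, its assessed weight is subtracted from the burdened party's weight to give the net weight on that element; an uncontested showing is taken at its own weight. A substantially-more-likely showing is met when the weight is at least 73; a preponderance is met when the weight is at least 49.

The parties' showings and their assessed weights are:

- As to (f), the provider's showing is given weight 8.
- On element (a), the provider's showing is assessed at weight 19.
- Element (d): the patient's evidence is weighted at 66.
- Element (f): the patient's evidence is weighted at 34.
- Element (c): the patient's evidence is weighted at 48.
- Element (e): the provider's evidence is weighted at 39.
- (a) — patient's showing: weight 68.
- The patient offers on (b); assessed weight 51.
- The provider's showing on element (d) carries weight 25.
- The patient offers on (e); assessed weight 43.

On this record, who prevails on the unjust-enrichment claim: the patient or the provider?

provider

At Stage 1 the patient must meet a preponderance (weight is at least 49): on (a) the weight is 68 less the opposing 19 gives net 49, which does reach 49, so (a) meets the standard; on (b) the weight is 51, which does reach 49, so (b) meets the standard.
  Stage 1 carried; the burden remains with the patient.
At Stage 2 the patient must meet a preponderance (weight is at least 49): on (c) the weight is 48, which does not reach 49, so (c) does not meet the standard.
  Stage 2 not carried; the patient fails its burden.
So the provider prevails.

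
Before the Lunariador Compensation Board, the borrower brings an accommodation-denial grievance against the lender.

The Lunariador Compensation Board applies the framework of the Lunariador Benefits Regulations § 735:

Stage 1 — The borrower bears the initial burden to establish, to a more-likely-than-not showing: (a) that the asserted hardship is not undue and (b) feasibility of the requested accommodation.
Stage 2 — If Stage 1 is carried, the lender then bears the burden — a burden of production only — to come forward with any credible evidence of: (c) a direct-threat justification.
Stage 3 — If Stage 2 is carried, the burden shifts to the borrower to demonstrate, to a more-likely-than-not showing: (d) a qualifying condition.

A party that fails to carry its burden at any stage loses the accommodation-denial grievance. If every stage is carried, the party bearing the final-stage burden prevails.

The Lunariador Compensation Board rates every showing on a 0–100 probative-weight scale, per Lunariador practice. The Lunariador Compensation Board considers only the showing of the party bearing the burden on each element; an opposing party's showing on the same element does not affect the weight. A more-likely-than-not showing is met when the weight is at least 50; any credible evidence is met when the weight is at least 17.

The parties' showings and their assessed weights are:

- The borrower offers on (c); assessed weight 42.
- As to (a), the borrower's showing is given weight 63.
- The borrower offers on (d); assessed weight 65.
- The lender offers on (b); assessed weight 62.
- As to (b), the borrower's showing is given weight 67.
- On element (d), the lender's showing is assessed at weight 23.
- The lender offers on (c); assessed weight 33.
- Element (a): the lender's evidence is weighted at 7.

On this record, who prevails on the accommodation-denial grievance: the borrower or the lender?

At Stage 1 the borrower must meet a more-likely-than-not showing (weight is at least 50): on (a) the weight is 63 (the lender's 7 is given no effect), which does reach 50, so (a) meets the standard; on (b) the weight is 67 (the lender's 62 is given no effect), which does reach 50, so (b) meets the standard.
  All elements met. The burden passes to the lender.
At Stage 2 the lender must meet any credible evidence (weight is at least 17): on (c) the weight is 33 (the borrower's 42 is given no effect), which does reach 17, so (c) meets the standard.
  Stage 2 is satisfied; the onus moves to the borrower.
At Stage 3 the borrower must meet a more-likely-than-not showing (weight is at least 50): on (d) the weight is 65 (the lender's 23 is given no effect), ≥ 50, so (d) meets the standard.
  The borrower carries the last stage.
With every stage satisfied, the borrower prevails.

borrower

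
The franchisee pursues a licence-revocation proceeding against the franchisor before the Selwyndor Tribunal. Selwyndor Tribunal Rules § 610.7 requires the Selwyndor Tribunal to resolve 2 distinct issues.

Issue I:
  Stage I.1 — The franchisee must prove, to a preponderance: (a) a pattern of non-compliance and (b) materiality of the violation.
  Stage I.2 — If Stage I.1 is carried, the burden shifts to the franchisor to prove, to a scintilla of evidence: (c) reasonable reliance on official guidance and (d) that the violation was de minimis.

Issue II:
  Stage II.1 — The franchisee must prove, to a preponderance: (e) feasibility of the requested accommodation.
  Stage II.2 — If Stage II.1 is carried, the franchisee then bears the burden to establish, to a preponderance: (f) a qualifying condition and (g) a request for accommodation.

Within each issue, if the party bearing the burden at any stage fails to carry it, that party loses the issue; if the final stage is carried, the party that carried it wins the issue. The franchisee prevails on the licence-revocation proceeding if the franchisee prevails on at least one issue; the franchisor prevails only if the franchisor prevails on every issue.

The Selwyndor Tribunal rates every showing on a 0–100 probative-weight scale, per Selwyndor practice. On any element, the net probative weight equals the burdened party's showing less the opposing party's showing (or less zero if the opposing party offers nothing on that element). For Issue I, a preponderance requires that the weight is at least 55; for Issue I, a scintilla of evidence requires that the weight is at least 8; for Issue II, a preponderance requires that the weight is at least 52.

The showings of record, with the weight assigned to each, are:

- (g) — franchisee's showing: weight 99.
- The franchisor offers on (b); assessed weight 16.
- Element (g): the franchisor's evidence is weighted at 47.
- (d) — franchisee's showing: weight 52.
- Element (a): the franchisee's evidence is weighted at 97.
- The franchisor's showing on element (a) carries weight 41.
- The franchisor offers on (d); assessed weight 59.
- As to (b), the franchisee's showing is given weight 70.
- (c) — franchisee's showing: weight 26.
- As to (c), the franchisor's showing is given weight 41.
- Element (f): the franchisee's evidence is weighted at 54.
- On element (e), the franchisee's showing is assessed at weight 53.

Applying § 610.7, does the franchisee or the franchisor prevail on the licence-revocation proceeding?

— Issue I —
At Stage I.1 the franchisee must meet a preponderance (weight is at least 55): on (a) the weight is 97 less the opposing 41 gives net 56, ≥ 55, so (a) meets the standard; on (b) the weight is 70 less the opposing 16 gives net 54, < 55, so (b) does not meet the standard.
  Not every element is met, so the franchisee fails to carry Stage I.1.
So the franchisor prevails on this issue.
— Issue II —
Stage II.1 — burden on franchisee; standard: a preponderance (weight is at least 52).
    (e): 53 ≥ 52 [met]
  Stage II.1 is satisfied; the franchisee continues to bear the burden.
Stage II.2 — burden on franchisee; standard: a preponderance (weight is at least 52).
    (f): 54 ≥ 52 [met]
    (g): 99 − 47 = 52 ≥ 52 [met]
  All elements met at the final stage.
All stages carried — the franchisee prevails on this issue.
Per-issue: Issue I → franchisor; Issue II → franchisee. The franchisee must prevail on at least one issue; overall, the franchisee prevails.

franchisee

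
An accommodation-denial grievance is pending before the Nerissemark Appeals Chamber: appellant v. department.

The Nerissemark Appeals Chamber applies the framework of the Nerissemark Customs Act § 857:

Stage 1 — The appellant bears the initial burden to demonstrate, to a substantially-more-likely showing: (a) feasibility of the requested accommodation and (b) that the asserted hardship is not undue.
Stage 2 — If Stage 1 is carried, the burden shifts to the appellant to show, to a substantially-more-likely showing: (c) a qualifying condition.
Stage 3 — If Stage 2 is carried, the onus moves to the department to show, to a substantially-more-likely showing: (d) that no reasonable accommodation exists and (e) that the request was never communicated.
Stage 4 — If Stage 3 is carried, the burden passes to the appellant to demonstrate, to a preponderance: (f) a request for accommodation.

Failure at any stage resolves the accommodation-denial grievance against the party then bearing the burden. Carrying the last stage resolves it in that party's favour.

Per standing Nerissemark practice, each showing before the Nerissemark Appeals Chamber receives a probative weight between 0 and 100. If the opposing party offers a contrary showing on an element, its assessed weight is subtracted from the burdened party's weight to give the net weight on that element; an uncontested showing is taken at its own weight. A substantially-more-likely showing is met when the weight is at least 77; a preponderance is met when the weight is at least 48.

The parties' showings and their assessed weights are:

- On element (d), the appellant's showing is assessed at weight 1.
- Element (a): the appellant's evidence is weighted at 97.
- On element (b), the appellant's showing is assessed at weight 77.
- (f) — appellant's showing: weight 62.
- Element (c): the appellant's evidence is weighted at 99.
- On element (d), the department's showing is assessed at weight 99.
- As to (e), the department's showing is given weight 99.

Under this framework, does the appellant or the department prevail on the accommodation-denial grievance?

At Stage 1 the appellant must meet a substantially-more-likely showing (weight is at least 77): on (a) the weight is 97, which does reach 77, so (a) meets the standard; on (b) the weight is 77, which does reach 77, so (b) meets the standard.
  All elements met. The appellant retains the burden for Stage 2.
At Stage 2 the appellant must meet a substantially-more-likely showing (weight is at least 77): on (c) the weight is 99, ≥ 77, so (c) meets the standard.
  Stage 2 carried; the burden shifts to the department.
At Stage 3 the department must meet a substantially-more-likely showing (weight is at least 77): on (d) the weight is 99 less the opposing 1 gives net 98, ≥ 77, so (d) meets the standard; on (e) the weight is 99, which does reach 77, so (e) meets the standard.
  The department carries Stage 3; the appellant now bears the burden.
At Stage 4 the appellant must meet a preponderance (weight is at least 48): on (f) the weight is 62, ≥ 48, so (f) meets the standard.
  Stage 4 carried; the final stage is satisfied.
With every stage satisfied, the appellant prevails.

appellant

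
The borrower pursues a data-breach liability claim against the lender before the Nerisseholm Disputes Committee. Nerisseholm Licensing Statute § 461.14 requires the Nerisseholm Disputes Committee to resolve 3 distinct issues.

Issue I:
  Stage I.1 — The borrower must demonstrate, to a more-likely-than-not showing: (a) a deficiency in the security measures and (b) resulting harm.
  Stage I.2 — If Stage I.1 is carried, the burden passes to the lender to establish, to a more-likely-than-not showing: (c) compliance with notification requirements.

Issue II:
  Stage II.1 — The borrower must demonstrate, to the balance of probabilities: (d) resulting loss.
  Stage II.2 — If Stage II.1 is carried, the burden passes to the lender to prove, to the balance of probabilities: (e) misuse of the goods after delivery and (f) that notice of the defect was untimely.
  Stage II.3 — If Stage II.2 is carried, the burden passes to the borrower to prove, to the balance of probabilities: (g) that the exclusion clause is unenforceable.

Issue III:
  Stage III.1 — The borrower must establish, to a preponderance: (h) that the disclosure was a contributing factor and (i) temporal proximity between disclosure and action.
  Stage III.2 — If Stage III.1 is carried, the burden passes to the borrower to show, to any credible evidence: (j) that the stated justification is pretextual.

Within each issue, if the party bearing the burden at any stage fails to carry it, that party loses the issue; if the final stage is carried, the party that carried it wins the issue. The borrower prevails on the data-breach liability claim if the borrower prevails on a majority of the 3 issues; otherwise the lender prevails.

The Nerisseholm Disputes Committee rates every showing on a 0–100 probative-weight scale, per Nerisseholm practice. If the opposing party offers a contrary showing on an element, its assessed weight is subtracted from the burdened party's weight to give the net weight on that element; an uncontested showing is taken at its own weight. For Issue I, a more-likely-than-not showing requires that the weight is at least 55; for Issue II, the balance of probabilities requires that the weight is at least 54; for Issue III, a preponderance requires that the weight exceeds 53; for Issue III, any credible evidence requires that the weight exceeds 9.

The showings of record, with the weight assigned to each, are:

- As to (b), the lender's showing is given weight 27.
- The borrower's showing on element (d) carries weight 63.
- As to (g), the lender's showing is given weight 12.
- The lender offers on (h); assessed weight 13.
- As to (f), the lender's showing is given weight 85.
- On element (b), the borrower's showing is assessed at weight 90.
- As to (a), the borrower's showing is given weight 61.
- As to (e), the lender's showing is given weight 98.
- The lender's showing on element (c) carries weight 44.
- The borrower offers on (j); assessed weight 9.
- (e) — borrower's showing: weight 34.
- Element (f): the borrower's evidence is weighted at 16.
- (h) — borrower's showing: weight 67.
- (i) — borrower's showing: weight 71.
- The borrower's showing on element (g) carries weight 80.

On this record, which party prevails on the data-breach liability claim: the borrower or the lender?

borrower

— Issue I —
Stage I.1 (borrower, a more-likely-than-not showing, weight is at least 55): (a) 61 ≥ 55 — meets; (b) net 90−27=63 ≥ 55 — meets.
  The borrower carries Stage I.1; the lender now bears the burden.
Stage I.2 (lender, a more-likely-than-not showing, weight is at least 55): (c) 44 < 55 — fails.
  Stage I.2 not carried; the lender fails its burden.
So the borrower prevails on this issue.
— Issue II —
Stage II.1 — burden on borrower; standard: the balance of probabilities (weight is at least 54).
    (d): 63 ≥ 54 [met]
  Stage II.1 carried; the burden shifts to the lender.
Stage II.2 — burden on lender; standard: the balance of probabilities (weight is at least 54).
    (e): 98 − 34 = 64 ≥ 54 [met]
    (f): 85 − 16 = 69 ≥ 54 [met]
  Stage II.2 carried; the burden shifts to the borrower.
Stage II.3 — burden on borrower; standard: the balance of probabilities (weight is at least 54).
    (g): 80 − 12 = 68 ≥ 54 [met]
  Stage II.3 carried; the final stage is satisfied.
All stages carried — the borrower prevails on this issue.
— Issue III —
Stage III.1 (borrower, a preponderance, weight exceeds 53): (h) net 67−13=54 > 53 — meets; (i) 71 > 53 — meets.
  Stage III.1 is satisfied; the borrower continues to bear the burden.
Stage III.2 (borrower, any credible evidence, weight exceeds 9): (j) 9 ≤ 9 — fails.
  The borrower does not carry Stage III.2.
The lender prevails on this issue.
Per-issue: Issue I → borrower; Issue II → borrower; Issue III → lender. The borrower must prevail on a majority of issues; overall, the borrower prevails.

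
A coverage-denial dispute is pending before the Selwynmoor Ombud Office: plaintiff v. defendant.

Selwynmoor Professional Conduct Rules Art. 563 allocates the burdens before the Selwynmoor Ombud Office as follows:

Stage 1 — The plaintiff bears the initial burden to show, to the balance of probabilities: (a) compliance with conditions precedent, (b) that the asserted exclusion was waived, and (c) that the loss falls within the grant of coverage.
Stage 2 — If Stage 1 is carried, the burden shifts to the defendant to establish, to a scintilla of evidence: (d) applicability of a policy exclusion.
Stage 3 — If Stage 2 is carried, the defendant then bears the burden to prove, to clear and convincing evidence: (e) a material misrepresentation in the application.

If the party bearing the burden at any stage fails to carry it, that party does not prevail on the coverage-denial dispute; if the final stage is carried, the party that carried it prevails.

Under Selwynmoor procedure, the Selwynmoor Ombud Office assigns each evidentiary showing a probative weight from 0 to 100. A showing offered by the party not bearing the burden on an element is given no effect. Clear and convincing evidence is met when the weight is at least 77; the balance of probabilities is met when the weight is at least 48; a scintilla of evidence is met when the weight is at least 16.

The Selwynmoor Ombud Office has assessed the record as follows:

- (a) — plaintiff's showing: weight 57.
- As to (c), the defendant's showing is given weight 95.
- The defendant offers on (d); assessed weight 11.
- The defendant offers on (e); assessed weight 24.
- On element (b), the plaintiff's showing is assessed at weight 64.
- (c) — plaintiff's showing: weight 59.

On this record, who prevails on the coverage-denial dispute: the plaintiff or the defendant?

Stage 1 (plaintiff, the balance of probabilities, weight is at least 48): (a) 57 ≥ 48 — meets; (b) 64 ≥ 48 — meets; (c) 59 (defendant's 95 disregarded) ≥ 48 — meets.
  The plaintiff carries Stage 1; the defendant now bears the burden.
Stage 2 (defendant, a scintilla of evidence, weight is at least 16): (d) 11 < 16 — fails.
  Not every element is met, so the defendant fails to carry Stage 2.
The analysis ends at Stage 2; the plaintiff prevails.

plaintiff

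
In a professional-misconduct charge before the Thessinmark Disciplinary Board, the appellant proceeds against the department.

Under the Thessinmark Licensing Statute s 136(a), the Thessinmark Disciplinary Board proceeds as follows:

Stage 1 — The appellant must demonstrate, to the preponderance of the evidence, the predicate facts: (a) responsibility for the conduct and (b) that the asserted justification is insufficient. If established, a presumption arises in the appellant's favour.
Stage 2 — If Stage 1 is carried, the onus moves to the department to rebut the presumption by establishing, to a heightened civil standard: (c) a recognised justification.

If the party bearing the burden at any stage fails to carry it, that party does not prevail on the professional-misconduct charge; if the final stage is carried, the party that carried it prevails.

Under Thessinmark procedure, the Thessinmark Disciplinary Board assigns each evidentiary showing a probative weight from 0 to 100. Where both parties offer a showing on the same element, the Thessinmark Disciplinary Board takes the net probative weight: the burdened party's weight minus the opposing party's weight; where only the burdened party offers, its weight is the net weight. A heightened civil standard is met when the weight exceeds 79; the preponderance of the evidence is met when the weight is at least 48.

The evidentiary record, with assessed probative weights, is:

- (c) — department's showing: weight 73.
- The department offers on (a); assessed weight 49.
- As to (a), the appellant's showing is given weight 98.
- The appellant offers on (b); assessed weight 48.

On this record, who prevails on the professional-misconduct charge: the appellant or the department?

appellant

Stage 1 — burden on appellant; standard: the preponderance of the evidence (weight is at least 48).
    (a): 98 − 49 = 49 ≥ 48 [met]
    (b): 48 ≥ 48 [met]
  All elements met. The burden passes to the department.
Stage 2 — burden on department; standard: a heightened civil standard (weight exceeds 79).
    (c): 73 ≤ 79 [not met]
  Stage 2 not carried; the department fails its burden.
The analysis ends at Stage 2; the appellant prevails.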